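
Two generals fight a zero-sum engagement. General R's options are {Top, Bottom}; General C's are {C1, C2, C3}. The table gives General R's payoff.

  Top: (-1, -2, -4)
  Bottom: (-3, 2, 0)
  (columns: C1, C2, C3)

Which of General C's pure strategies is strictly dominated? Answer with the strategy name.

C3 holds General R's payoff strictly below C2 in every row: -4 < -2, 0 < 2.
So C2 is strictly dominated for General C.

C2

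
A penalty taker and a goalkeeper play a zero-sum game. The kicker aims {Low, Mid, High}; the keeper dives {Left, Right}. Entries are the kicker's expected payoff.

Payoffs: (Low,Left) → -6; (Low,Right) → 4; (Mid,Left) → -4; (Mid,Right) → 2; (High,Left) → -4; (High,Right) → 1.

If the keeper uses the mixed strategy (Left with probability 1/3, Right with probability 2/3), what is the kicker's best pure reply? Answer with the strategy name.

Low

Expected payoff of Low: (1/3)·(-6) + (2/3)·4 = 2/3.
Expected payoff of Mid: (1/3)·(-4) + (2/3)·2 = 0.
Expected payoff of High: (1/3)·(-4) + (2/3)·1 = -2/3.
The largest is 2/3, so the kicker's best response is Low.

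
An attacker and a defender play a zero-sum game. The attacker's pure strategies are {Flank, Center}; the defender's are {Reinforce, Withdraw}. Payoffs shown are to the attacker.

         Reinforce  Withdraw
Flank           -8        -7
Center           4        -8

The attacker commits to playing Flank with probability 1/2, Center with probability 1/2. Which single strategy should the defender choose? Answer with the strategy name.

Withdraw

If the defender plays Reinforce, the attacker's expected payoff is (1/2)·(-8) + (1/2)·4 = -2.
If the defender plays Withdraw, the attacker's expected payoff is (1/2)·(-7) + (1/2)·(-8) = -15/2.
The defender minimizes the attacker's payoff; the smallest is -15/2, so the best response is Withdraw.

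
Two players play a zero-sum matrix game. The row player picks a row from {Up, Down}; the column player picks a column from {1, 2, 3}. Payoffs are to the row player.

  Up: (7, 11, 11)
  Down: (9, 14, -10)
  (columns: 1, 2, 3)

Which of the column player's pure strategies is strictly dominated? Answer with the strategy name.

1 holds the row player's payoff strictly below 2 in every row: 7 < 11, 9 < 14.
So 2 is strictly dominated for the column player.

2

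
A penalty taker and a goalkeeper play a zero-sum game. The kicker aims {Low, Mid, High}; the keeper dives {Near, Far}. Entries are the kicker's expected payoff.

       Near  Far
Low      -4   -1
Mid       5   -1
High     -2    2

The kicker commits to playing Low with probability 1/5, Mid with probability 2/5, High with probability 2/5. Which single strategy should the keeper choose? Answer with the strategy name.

Far

If the keeper plays Near, the kicker's expected payoff is (1/5)·(-4) + (2/5)·5 + (2/5)·(-2) = 2/5.
If the keeper plays Far, the kicker's expected payoff is (1/5)·(-1) + (2/5)·(-1) + (2/5)·2 = 1/5.
The keeper minimizes the kicker's payoff; the smallest is 1/5, so the best response is Far.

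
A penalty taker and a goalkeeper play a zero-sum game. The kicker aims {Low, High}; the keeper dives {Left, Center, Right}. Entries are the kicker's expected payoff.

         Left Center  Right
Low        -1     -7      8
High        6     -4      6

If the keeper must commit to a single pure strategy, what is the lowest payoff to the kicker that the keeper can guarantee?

Column maxima: Left → 6, Center → -4, Right → 8.
The smallest of these is -4.

-4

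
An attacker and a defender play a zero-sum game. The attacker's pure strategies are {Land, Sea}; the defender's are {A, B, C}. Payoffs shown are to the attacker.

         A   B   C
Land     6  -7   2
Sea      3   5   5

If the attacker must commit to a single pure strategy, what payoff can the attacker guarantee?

3

Row minima: Land → -7, Sea → 3.
The best of these is 3.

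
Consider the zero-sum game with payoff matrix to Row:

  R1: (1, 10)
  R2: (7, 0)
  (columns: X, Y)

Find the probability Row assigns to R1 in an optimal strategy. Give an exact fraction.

7/16

Row minima: R1 → 1, R2 → 0; maximin = 1.
Column maxima: X → 7, Y → 10; minimax = 7.
1 ≠ 7, so there is no saddle point; optimal play is mixed.
Let Row play R1 with probability p. Expected payoff against X: 1p + 7(1−p) = −6p + 7; against Y: 10p + 0(1−p) = 10p.
Setting these equal: −6p + 7 = 10p ⇒ −16p = -7 ⇒ p = 7/16, and the value is (-6)·(7/16) + 7 = 35/8.
For Column: with q = P(X), equating R1's and R2's payoffs gives −9q + 10 = 7q ⇒ q = 5/8.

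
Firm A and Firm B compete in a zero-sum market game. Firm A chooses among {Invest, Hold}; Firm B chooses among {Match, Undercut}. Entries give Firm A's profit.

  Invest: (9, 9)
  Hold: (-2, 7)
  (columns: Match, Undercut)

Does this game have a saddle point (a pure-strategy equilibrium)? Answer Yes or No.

Row minima: Invest → 9, Hold → -2; maximin = 9.
Column maxima: Match → 9, Undercut → 9; minimax = 9.
maximin = minimax = 9, so a saddle point exists.

Yes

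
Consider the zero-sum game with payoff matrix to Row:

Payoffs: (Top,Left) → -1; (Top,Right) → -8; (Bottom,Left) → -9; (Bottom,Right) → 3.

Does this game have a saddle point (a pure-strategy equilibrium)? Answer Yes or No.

Row minima: Top → -8, Bottom → -9; maximin = -8.
Column maxima: Left → -1, Right → 3; minimax = -1.
-8 ≠ -1, so no pure-strategy equilibrium exists.

No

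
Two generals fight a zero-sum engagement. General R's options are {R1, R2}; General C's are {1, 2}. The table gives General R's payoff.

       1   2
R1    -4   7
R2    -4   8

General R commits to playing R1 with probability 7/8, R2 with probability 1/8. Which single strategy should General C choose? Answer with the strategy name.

If General C plays 1, General R's expected payoff is (7/8)·(-4) + (1/8)·(-4) = -4.
If General C plays 2, General R's expected payoff is (7/8)·7 + (1/8)·8 = 57/8.
General C minimizes General R's payoff; the smallest is -4, so the best response is 1.

1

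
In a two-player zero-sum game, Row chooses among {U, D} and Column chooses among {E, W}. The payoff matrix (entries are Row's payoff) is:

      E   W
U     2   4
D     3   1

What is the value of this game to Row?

Row minima: U → 2, D → 1; maximin = 2.
Column maxima: E → 3, W → 4; minimax = 3.
2 ≠ 3, so there is no saddle point; optimal play is mixed.
Let Row play U with probability p. Expected payoff against E: 2p + 3(1−p) = −p + 3; against W: 4p + 1(1−p) = 3p + 1.
Setting these equal: −p + 3 = 3p + 1 ⇒ −4p = -2 ⇒ p = 1/2, and the value is (-1)·(1/2) + 3 = 5/2.
For Column: with q = P(E), equating U's and D's payoffs gives −2q + 4 = 2q + 1 ⇒ q = 3/4.

5/2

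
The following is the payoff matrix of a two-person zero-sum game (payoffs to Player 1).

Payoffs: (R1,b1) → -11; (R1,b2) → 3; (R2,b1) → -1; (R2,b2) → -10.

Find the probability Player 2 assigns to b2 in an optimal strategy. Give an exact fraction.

Row minima: R1 → -11, R2 → -10; maximin = -10.
Column maxima: b1 → -1, b2 → 3; minimax = -1.
-10 ≠ -1, so there is no saddle point; optimal play is mixed.
Let Player 1 play R1 with probability p. Expected payoff against b1: (-11)p + (-1)(1−p) = −10p − 1; against b2: 3p + (-10)(1−p) = 13p − 10.
Setting these equal: −10p − 1 = 13p − 10 ⇒ −23p = -9 ⇒ p = 9/23, and the value is (-10)·(9/23) − 1 = -113/23.
For Player 2: with q = P(b1), equating R1's and R2's payoffs gives −14q + 3 = 9q − 10 ⇒ q = 13/23.

10/23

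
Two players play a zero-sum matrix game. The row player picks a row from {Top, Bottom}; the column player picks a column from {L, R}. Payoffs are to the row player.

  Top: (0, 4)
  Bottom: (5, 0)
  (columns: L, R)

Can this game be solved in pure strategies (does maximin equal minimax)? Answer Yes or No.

Row minima: Top → 0, Bottom → 0; maximin = 0.
Column maxima: L → 5, R → 4; minimax = 4.
0 ≠ 4, so no pure-strategy equilibrium exists.

No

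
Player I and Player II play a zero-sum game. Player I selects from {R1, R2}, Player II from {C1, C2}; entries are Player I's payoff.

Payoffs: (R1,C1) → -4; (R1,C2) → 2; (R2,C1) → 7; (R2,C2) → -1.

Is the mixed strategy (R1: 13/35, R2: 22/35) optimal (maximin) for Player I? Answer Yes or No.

Against C1 this mix gives (13/35)·(-4) + (22/35)·7 = 102/35.
Against C2 this mix gives (13/35)·2 + (22/35)·(-1) = 4/35.
Player II will play C2, holding Player I to 4/35. Shifting weight toward the row that does better against C2 would raise this floor (the equalizing mix achieves 5/7 against both C2 and C1), so the proposed strategy is not optimal.

No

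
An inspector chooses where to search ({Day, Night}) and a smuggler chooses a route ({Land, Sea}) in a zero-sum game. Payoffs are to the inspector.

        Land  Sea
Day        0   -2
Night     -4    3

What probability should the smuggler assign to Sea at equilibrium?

Row minima: Day → -2, Night → -4; maximin = -2.
Column maxima: Land → 0, Sea → 3; minimax = 0.
-2 ≠ 0, so there is no saddle point; optimal play is mixed.
Let the inspector play Day with probability p. Expected payoff against Land: 0p + (-4)(1−p) = 4p − 4; against Sea: (-2)p + 3(1−p) = −5p + 3.
Setting these equal: 4p − 4 = −5p + 3 ⇒ 9p = 7 ⇒ p = 7/9, and the value is (4)·(7/9) − 4 = -8/9.
For the smuggler: with q = P(Land), equating Day's and Night's payoffs gives 2q − 2 = −7q + 3 ⇒ q = 5/9.

4/9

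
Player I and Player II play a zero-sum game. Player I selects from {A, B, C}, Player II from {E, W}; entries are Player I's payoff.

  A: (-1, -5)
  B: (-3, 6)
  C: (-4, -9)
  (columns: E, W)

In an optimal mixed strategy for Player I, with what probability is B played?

Row minima: A → -5, B → -3, C → -9; maximin = -3.
Column maxima: E → -1, W → 6; minimax = -1.
-3 ≠ -1, so there is no saddle point; optimal play is mixed.
C is strictly dominated by A, so Player I never plays it.
On the remaining 2×2 (A, B vs E, W):
Let Player I play A with probability p. Expected payoff against E: (-1)p + (-3)(1−p) = 2p − 3; against W: (-5)p + 6(1−p) = −11p + 6.
Setting these equal: 2p − 3 = −11p + 6 ⇒ 13p = 9 ⇒ p = 9/13, and the value is (2)·(9/13) − 3 = -21/13.
For Player II: with q = P(E), equating A's and B's payoffs gives 4q − 5 = −9q + 6 ⇒ q = 11/13.

4/13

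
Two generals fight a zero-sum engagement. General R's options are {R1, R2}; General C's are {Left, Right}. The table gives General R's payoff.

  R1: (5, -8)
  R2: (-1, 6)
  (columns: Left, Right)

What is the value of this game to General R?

11/10

Row minima: R1 → -8, R2 → -1; maximin = -1.
Column maxima: Left → 5, Right → 6; minimax = 5.
-1 ≠ 5, so there is no saddle point; optimal play is mixed.
Let General R play R1 with probability p. Expected payoff against Left: 5p + (-1)(1−p) = 6p − 1; against Right: (-8)p + 6(1−p) = −14p + 6.
Setting these equal: 6p − 1 = −14p + 6 ⇒ 20p = 7 ⇒ p = 7/20, and the value is (6)·(7/20) − 1 = 11/10.
For General C: with q = P(Left), equating R1's and R2's payoffs gives 13q − 8 = −7q + 6 ⇒ q = 7/10.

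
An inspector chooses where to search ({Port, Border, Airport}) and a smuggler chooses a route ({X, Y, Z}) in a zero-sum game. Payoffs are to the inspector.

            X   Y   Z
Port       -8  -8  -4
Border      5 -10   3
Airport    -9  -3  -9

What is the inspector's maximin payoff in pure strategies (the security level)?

-8

Row minima: Port → -8, Border → -10, Airport → -9.
The best of these is -8.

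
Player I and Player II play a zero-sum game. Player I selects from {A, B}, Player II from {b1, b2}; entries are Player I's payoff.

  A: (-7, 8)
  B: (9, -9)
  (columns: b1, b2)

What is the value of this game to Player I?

3/11

Row minima: A → -7, B → -9; maximin = -7.
Column maxima: b1 → 9, b2 → 8; minimax = 8.
-7 ≠ 8, so there is no saddle point; optimal play is mixed.
Let Player I play A with probability p. Expected payoff against b1: (-7)p + 9(1−p) = −16p + 9; against b2: 8p + (-9)(1−p) = 17p − 9.
Setting these equal: −16p + 9 = 17p − 9 ⇒ −33p = -18 ⇒ p = 6/11, and the value is (-16)·(6/11) + 9 = 3/11.
For Player II: with q = P(b1), equating A's and B's payoffs gives −15q + 8 = 18q − 9 ⇒ q = 17/33.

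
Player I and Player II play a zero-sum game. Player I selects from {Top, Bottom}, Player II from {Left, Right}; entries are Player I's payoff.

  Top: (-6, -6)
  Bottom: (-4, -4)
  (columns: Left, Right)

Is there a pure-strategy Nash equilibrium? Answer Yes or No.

Row minima: Top → -6, Bottom → -4; maximin = -4.
Column maxima: Left → -4, Right → -4; minimax = -4.
maximin = minimax = -4, so a saddle point exists.

Yes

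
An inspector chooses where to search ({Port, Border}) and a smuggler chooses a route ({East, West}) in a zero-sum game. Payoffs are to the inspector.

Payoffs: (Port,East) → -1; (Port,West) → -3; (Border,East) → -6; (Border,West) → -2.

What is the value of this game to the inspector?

Row minima: Port → -3, Border → -6; maximin = -3.
Column maxima: East → -1, West → -2; minimax = -2.
-3 ≠ -2, so there is no saddle point; optimal play is mixed.
Let the inspector play Port with probability p. Expected payoff against East: (-1)p + (-6)(1−p) = 5p − 6; against West: (-3)p + (-2)(1−p) = −p − 2.
Setting these equal: 5p − 6 = −p − 2 ⇒ 6p = 4 ⇒ p = 2/3, and the value is (5)·(2/3) − 6 = -8/3.
For the smuggler: with q = P(East), equating Port's and Border's payoffs gives 2q − 3 = −4q − 2 ⇒ q = 1/6.

-8/3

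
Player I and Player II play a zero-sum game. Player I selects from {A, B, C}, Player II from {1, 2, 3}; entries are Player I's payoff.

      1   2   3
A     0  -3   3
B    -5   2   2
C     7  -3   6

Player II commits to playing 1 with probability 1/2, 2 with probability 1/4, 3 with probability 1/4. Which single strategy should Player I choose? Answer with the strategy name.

Expected payoff of A: (1/2)·0 + (1/4)·(-3) + (1/4)·3 = 0.
Expected payoff of B: (1/2)·(-5) + (1/4)·2 + (1/4)·2 = -3/2.
Expected payoff of C: (1/2)·7 + (1/4)·(-3) + (1/4)·6 = 17/4.
The largest is 17/4, so Player I's best response is C.

C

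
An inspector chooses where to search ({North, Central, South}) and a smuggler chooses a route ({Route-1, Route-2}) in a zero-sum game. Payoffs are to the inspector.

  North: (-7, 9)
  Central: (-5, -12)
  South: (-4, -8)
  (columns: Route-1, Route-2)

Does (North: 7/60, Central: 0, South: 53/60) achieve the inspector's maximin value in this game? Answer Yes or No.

No

Against Route-1 this mix gives (7/60)·(-7) + (53/60)·(-4) = -87/20.
Against Route-2 this mix gives (7/60)·9 + (53/60)·(-8) = -361/60.
The smuggler will play Route-2, holding the inspector to -361/60. Shifting weight toward the row that does better against Route-2 would raise this floor (the equalizing mix achieves -23/5 against both Route-2 and Route-1), so the proposed strategy is not optimal.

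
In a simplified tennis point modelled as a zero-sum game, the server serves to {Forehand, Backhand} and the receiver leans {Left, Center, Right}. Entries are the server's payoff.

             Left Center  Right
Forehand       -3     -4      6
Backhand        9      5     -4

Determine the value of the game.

Row minima: Forehand → -4, Backhand → -4; maximin = -4.
Column maxima: Left → 9, Center → 5, Right → 6; minimax = 5.
-4 ≠ 5, so there is no saddle point; optimal play is mixed.
Left is strictly dominated by Center (it gives the server strictly more in every row), so the receiver never plays it.
On the remaining 2×2 (Forehand, Backhand vs Center, Right):
Let the server play Forehand with probability p. Expected payoff against Center: (-4)p + 5(1−p) = −9p + 5; against Right: 6p + (-4)(1−p) = 10p − 4.
Setting these equal: −9p + 5 = 10p − 4 ⇒ −19p = -9 ⇒ p = 9/19, and the value is (-9)·(9/19) + 5 = 14/19.
For the receiver: with q = P(Center), equating Forehand's and Backhand's payoffs gives −10q + 6 = 9q − 4 ⇒ q = 10/19.

14/19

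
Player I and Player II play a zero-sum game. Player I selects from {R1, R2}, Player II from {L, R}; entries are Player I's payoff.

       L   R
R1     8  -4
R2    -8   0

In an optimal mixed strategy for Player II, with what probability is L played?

1/5

Row minima: R1 → -4, R2 → -8; maximin = -4.
Column maxima: L → 8, R → 0; minimax = 0.
-4 ≠ 0, so there is no saddle point; optimal play is mixed.
Let Player I play R1 with probability p. Expected payoff against L: 8p + (-8)(1−p) = 16p − 8; against R: (-4)p + 0(1−p) = −4p.
Setting these equal: 16p − 8 = −4p ⇒ 20p = 8 ⇒ p = 2/5, and the value is (16)·(2/5) − 8 = -8/5.
For Player II: with q = P(L), equating R1's and R2's payoffs gives 12q − 4 = −8q ⇒ q = 1/5.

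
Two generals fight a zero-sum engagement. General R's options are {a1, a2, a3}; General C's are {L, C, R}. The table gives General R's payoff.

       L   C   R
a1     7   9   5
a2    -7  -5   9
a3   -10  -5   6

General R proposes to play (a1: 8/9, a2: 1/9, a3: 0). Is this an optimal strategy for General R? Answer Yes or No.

Yes

Against L this mix gives (8/9)·7 + (1/9)·(-7) = 49/9.
Against C this mix gives (8/9)·9 + (1/9)·(-5) = 67/9.
Against R this mix gives (8/9)·5 + (1/9)·9 = 49/9.
All of General C's active replies (L, R) yield 49/9, and no column does worse for General R. The mix makes General C indifferent and guarantees 49/9, so it is optimal.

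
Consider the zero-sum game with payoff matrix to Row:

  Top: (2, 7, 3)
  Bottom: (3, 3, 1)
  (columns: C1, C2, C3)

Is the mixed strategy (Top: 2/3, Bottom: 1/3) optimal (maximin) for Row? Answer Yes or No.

Yes

Against C1 this mix gives (2/3)·2 + (1/3)·3 = 7/3.
Against C2 this mix gives (2/3)·7 + (1/3)·3 = 17/3.
Against C3 this mix gives (2/3)·3 + (1/3)·1 = 7/3.
All of Column's active replies (C1, C3) yield 7/3, and no column does worse for Row. The mix makes Column indifferent and guarantees 7/3, so it is optimal.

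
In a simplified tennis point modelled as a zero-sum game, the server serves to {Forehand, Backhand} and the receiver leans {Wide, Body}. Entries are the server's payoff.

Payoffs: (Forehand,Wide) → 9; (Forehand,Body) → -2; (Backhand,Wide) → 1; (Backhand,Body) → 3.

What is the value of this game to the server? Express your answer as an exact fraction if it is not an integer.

Row minima: Forehand → -2, Backhand → 1; maximin = 1.
Column maxima: Wide → 9, Body → 3; minimax = 3.
1 ≠ 3, so there is no saddle point; optimal play is mixed.
Let the server play Forehand with probability p. Expected payoff against Wide: 9p + 1(1−p) = 8p + 1; against Body: (-2)p + 3(1−p) = −5p + 3.
Setting these equal: 8p + 1 = −5p + 3 ⇒ 13p = 2 ⇒ p = 2/13, and the value is (8)·(2/13) + 1 = 29/13.
For the receiver: with q = P(Wide), equating Forehand's and Backhand's payoffs gives 11q − 2 = −2q + 3 ⇒ q = 5/13.

29/13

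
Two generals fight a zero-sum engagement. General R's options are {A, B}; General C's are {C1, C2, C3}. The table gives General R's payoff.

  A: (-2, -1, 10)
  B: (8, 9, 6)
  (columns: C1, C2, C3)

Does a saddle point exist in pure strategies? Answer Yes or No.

No

Row minima: A → -2, B → 6; maximin = 6.
Column maxima: C1 → 8, C2 → 9, C3 → 10; minimax = 8.
6 ≠ 8, so no pure-strategy equilibrium exists.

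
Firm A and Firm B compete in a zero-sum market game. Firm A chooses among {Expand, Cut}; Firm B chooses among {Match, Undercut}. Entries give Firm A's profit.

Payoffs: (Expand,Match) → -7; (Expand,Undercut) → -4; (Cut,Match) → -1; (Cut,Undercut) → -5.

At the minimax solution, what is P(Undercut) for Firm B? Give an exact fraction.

6/7

Row minima: Expand → -7, Cut → -5; maximin = -5.
Column maxima: Match → -1, Undercut → -4; minimax = -4.
-5 ≠ -4, so there is no saddle point; optimal play is mixed.
Let Firm A play Expand with probability p. Expected payoff against Match: (-7)p + (-1)(1−p) = −6p − 1; against Undercut: (-4)p + (-5)(1−p) = p − 5.
Setting these equal: −6p − 1 = p − 5 ⇒ −7p = -4 ⇒ p = 4/7, and the value is (-6)·(4/7) − 1 = -31/7.
For Firm B: with q = P(Match), equating Expand's and Cut's payoffs gives −3q − 4 = 4q − 5 ⇒ q = 1/7.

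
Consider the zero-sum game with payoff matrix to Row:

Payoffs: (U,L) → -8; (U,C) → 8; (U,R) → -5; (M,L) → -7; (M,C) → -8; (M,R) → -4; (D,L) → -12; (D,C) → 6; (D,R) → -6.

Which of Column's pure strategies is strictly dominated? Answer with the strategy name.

L holds Row's payoff strictly below R in every row: -8 < -5, -7 < -4, -12 < -6.
So R is strictly dominated for Column.

R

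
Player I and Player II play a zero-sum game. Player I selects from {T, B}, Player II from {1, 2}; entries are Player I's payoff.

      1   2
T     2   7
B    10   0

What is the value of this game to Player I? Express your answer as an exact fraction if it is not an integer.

14/3

Row minima: T → 2, B → 0; maximin = 2.
Column maxima: 1 → 10, 2 → 7; minimax = 7.
2 ≠ 7, so there is no saddle point; optimal play is mixed.
Let Player I play T with probability p. Expected payoff against 1: 2p + 10(1−p) = −8p + 10; against 2: 7p + 0(1−p) = 7p.
Setting these equal: −8p + 10 = 7p ⇒ −15p = -10 ⇒ p = 2/3, and the value is (-8)·(2/3) + 10 = 14/3.
For Player II: with q = P(1), equating T's and B's payoffs gives −5q + 7 = 10q ⇒ q = 7/15.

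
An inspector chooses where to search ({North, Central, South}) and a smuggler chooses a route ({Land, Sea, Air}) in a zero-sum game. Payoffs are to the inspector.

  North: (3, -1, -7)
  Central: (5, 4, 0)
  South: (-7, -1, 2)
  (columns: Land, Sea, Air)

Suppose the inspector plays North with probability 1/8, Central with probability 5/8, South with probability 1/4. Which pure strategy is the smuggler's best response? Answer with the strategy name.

Air

If the smuggler plays Land, the inspector's expected payoff is (1/8)·3 + (5/8)·5 + (1/4)·(-7) = 7/4.
If the smuggler plays Sea, the inspector's expected payoff is (1/8)·(-1) + (5/8)·4 + (1/4)·(-1) = 17/8.
If the smuggler plays Air, the inspector's expected payoff is (1/8)·(-7) + (5/8)·0 + (1/4)·2 = -3/8.
The smuggler minimizes the inspector's payoff; the smallest is -3/8, so the best response is Air.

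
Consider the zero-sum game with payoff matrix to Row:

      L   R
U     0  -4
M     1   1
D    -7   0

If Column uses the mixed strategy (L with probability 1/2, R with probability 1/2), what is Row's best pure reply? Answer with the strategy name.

Expected payoff of U: (1/2)·0 + (1/2)·(-4) = -2.
Expected payoff of M: (1/2)·1 + (1/2)·1 = 1.
Expected payoff of D: (1/2)·(-7) + (1/2)·0 = -7/2.
The largest is 1, so Row's best response is M.

M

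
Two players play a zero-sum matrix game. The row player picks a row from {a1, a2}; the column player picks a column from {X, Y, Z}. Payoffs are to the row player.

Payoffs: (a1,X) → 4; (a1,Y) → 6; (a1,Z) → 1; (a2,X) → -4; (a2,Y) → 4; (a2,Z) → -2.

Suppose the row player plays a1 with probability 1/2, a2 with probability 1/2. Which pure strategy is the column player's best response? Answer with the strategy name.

Z

If the column player plays X, the row player's expected payoff is (1/2)·4 + (1/2)·(-4) = 0.
If the column player plays Y, the row player's expected payoff is (1/2)·6 + (1/2)·4 = 5.
If the column player plays Z, the row player's expected payoff is (1/2)·1 + (1/2)·(-2) = -1/2.
The column player minimizes the row player's payoff; the smallest is -1/2, so the best response is Z.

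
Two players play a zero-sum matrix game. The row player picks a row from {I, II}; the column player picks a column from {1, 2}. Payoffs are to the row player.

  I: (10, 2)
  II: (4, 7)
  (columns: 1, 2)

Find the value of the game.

Row minima: I → 2, II → 4; maximin = 4.
Column maxima: 1 → 10, 2 → 7; minimax = 7.
4 ≠ 7, so there is no saddle point; optimal play is mixed.
Let the row player play I with probability p. Expected payoff against 1: 10p + 4(1−p) = 6p + 4; against 2: 2p + 7(1−p) = −5p + 7.
Setting these equal: 6p + 4 = −5p + 7 ⇒ 11p = 3 ⇒ p = 3/11, and the value is (6)·(3/11) + 4 = 62/11.
For the column player: with q = P(1), equating I's and II's payoffs gives 8q + 2 = −3q + 7 ⇒ q = 5/11.

62/11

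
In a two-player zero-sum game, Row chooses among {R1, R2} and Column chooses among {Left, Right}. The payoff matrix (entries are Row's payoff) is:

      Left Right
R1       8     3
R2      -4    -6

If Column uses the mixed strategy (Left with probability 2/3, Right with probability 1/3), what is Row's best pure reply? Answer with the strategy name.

Expected payoff of R1: (2/3)·8 + (1/3)·3 = 19/3.
Expected payoff of R2: (2/3)·(-4) + (1/3)·(-6) = -14/3.
The largest is 19/3, so Row's best response is R1.

R1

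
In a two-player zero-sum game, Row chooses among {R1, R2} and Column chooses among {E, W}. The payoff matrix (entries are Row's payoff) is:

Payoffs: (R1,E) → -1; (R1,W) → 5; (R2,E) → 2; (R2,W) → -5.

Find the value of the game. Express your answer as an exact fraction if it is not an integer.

Row minima: R1 → -1, R2 → -5; maximin = -1.
Column maxima: E → 2, W → 5; minimax = 2.
-1 ≠ 2, so there is no saddle point; optimal play is mixed.
Let Row play R1 with probability p. Expected payoff against E: (-1)p + 2(1−p) = −3p + 2; against W: 5p + (-5)(1−p) = 10p − 5.
Setting these equal: −3p + 2 = 10p − 5 ⇒ −13p = -7 ⇒ p = 7/13, and the value is (-3)·(7/13) + 2 = 5/13.
For Column: with q = P(E), equating R1's and R2's payoffs gives −6q + 5 = 7q − 5 ⇒ q = 10/13.

5/13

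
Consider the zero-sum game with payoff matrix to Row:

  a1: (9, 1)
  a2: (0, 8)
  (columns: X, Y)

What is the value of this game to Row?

Row minima: a1 → 1, a2 → 0; maximin = 1.
Column maxima: X → 9, Y → 8; minimax = 8.
1 ≠ 8, so there is no saddle point; optimal play is mixed.
Let Row play a1 with probability p. Expected payoff against X: 9p + 0(1−p) = 9p; against Y: 1p + 8(1−p) = −7p + 8.
Setting these equal: 9p = −7p + 8 ⇒ 16p = 8 ⇒ p = 1/2, and the value is (9)·(1/2) = 9/2.
For Column: with q = P(X), equating a1's and a2's payoffs gives 8q + 1 = −8q + 8 ⇒ q = 7/16.

9/2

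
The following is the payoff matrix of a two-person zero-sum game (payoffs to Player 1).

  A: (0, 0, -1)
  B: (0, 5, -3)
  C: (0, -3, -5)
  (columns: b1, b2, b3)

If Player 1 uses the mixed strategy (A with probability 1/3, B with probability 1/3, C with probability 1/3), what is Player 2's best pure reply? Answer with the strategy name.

If Player 2 plays b1, Player 1's expected payoff is (1/3)·0 + (1/3)·0 + (1/3)·0 = 0.
If Player 2 plays b2, Player 1's expected payoff is (1/3)·0 + (1/3)·5 + (1/3)·(-3) = 2/3.
If Player 2 plays b3, Player 1's expected payoff is (1/3)·(-1) + (1/3)·(-3) + (1/3)·(-5) = -3.
Player 2 minimizes Player 1's payoff; the smallest is -3, so the best response is b3.

b3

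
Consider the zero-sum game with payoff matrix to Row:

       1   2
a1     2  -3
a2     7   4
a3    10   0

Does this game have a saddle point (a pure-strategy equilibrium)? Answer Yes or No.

Yes

Row minima: a1 → -3, a2 → 4, a3 → 0; maximin = 4.
Column maxima: 1 → 10, 2 → 4; minimax = 4.
maximin = minimax = 4, so a saddle point exists.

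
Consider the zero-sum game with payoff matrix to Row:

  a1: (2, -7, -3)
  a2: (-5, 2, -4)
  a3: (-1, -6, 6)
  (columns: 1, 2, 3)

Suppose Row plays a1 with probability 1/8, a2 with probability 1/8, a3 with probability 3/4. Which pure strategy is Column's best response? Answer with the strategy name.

2

If Column plays 1, Row's expected payoff is (1/8)·2 + (1/8)·(-5) + (3/4)·(-1) = -9/8.
If Column plays 2, Row's expected payoff is (1/8)·(-7) + (1/8)·2 + (3/4)·(-6) = -41/8.
If Column plays 3, Row's expected payoff is (1/8)·(-3) + (1/8)·(-4) + (3/4)·6 = 29/8.
Column minimizes Row's payoff; the smallest is -41/8, so the best response is 2.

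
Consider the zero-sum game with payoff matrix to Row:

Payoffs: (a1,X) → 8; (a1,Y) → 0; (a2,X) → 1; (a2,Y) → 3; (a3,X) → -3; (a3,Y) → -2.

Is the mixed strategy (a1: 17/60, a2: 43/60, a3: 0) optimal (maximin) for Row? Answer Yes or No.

No

Against X this mix gives (17/60)·8 + (43/60)·1 = 179/60.
Against Y this mix gives (17/60)·0 + (43/60)·3 = 43/20.
Column will play Y, holding Row to 43/20. Shifting weight toward the row that does better against Y would raise this floor (the equalizing mix achieves 12/5 against both Y and X), so the proposed strategy is not optimal.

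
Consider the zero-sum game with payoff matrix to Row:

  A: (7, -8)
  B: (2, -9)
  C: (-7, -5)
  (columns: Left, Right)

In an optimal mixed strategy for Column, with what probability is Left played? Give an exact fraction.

Row minima: A → -8, B → -9, C → -7; maximin = -7.
Column maxima: Left → 7, Right → -5; minimax = -5.
-7 ≠ -5, so there is no saddle point; optimal play is mixed.
B is strictly dominated by A, so Row never plays it.
On the remaining 2×2 (A, C vs Left, Right):
Let Row play A with probability p. Expected payoff against Left: 7p + (-7)(1−p) = 14p − 7; against Right: (-8)p + (-5)(1−p) = −3p − 5.
Setting these equal: 14p − 7 = −3p − 5 ⇒ 17p = 2 ⇒ p = 2/17, and the value is (14)·(2/17) − 7 = -91/17.
For Column: with q = P(Left), equating A's and C's payoffs gives 15q − 8 = −2q − 5 ⇒ q = 3/17.

3/17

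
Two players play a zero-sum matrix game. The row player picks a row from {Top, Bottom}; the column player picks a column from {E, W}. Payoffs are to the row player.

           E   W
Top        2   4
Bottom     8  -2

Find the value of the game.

Row minima: Top → 2, Bottom → -2; maximin = 2.
Column maxima: E → 8, W → 4; minimax = 4.
2 ≠ 4, so there is no saddle point; optimal play is mixed.
Let the row player play Top with probability p. Expected payoff against E: 2p + 8(1−p) = −6p + 8; against W: 4p + (-2)(1−p) = 6p − 2.
Setting these equal: −6p + 8 = 6p − 2 ⇒ −12p = -10 ⇒ p = 5/6, and the value is (-6)·(5/6) + 8 = 3.
For the column player: with q = P(E), equating Top's and Bottom's payoffs gives −2q + 4 = 10q − 2 ⇒ q = 1/2.

3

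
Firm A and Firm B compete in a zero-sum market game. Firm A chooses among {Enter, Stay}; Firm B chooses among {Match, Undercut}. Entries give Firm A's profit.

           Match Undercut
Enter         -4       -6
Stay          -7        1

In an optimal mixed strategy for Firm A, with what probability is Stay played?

Row minima: Enter → -6, Stay → -7; maximin = -6.
Column maxima: Match → -4, Undercut → 1; minimax = -4.
-6 ≠ -4, so there is no saddle point; optimal play is mixed.
Let Firm A play Enter with probability p. Expected payoff against Match: (-4)p + (-7)(1−p) = 3p − 7; against Undercut: (-6)p + 1(1−p) = −7p + 1.
Setting these equal: 3p − 7 = −7p + 1 ⇒ 10p = 8 ⇒ p = 4/5, and the value is (3)·(4/5) − 7 = -23/5.
For Firm B: with q = P(Match), equating Enter's and Stay's payoffs gives 2q − 6 = −8q + 1 ⇒ q = 7/10.

1/5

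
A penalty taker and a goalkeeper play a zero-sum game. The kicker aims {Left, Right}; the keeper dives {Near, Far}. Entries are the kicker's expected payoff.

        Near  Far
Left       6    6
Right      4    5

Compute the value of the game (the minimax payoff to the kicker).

6

Row minima: Left → 6, Right → 4; maximin = 6.
Column maxima: Near → 6, Far → 6; minimax = 6.
Since maximin = minimax = 6, there is a saddle point and the value is 6.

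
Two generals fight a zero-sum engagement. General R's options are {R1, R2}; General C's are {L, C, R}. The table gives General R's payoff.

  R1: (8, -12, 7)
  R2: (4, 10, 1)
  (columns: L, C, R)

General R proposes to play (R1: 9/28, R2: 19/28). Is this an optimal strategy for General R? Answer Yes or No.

Against L this mix gives (9/28)·8 + (19/28)·4 = 37/7.
Against C this mix gives (9/28)·(-12) + (19/28)·10 = 41/14.
Against R this mix gives (9/28)·7 + (19/28)·1 = 41/14.
All of General C's active replies (C, R) yield 41/14, and no column does worse for General R. The mix makes General C indifferent and guarantees 41/14, so it is optimal.

Yes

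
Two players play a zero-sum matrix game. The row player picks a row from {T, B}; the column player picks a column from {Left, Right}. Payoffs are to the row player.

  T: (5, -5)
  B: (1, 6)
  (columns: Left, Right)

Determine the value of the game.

7/3

Row minima: T → -5, B → 1; maximin = 1.
Column maxima: Left → 5, Right → 6; minimax = 5.
1 ≠ 5, so there is no saddle point; optimal play is mixed.
Let the row player play T with probability p. Expected payoff against Left: 5p + 1(1−p) = 4p + 1; against Right: (-5)p + 6(1−p) = −11p + 6.
Setting these equal: 4p + 1 = −11p + 6 ⇒ 15p = 5 ⇒ p = 1/3, and the value is (4)·(1/3) + 1 = 7/3.
For the column player: with q = P(Left), equating T's and B's payoffs gives 10q − 5 = −5q + 6 ⇒ q = 11/15.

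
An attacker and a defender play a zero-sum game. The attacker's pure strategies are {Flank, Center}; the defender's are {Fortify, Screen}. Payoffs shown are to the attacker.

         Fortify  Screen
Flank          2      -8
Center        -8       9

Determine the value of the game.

-46/27

Row minima: Flank → -8, Center → -8; maximin = -8.
Column maxima: Fortify → 2, Screen → 9; minimax = 2.
-8 ≠ 2, so there is no saddle point; optimal play is mixed.
Let the attacker play Flank with probability p. Expected payoff against Fortify: 2p + (-8)(1−p) = 10p − 8; against Screen: (-8)p + 9(1−p) = −17p + 9.
Setting these equal: 10p − 8 = −17p + 9 ⇒ 27p = 17 ⇒ p = 17/27, and the value is (10)·(17/27) − 8 = -46/27.
For the defender: with q = P(Fortify), equating Flank's and Center's payoffs gives 10q − 8 = −17q + 9 ⇒ q = 17/27.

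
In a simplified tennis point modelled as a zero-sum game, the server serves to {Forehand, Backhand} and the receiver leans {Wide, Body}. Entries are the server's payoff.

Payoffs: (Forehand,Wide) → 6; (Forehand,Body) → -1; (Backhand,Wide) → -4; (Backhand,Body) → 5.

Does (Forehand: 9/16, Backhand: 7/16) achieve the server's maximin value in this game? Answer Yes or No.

Against Wide this mix gives (9/16)·6 + (7/16)·(-4) = 13/8.
Against Body this mix gives (9/16)·(-1) + (7/16)·5 = 13/8.
All of the receiver's active replies (Wide, Body) yield 13/8, and no column does worse for the server. The mix makes the receiver indifferent and guarantees 13/8, so it is optimal.

Yes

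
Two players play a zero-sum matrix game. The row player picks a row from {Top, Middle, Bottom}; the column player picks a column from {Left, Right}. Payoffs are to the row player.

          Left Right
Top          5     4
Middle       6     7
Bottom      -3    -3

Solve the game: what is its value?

Row minima: Top → 4, Middle → 6, Bottom → -3; maximin = 6.
Column maxima: Left → 6, Right → 7; minimax = 6.
Since maximin = minimax = 6, there is a saddle point and the value is 6.

6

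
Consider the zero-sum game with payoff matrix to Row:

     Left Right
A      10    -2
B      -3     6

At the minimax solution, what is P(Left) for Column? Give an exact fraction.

8/21

Row minima: A → -2, B → -3; maximin = -2.
Column maxima: Left → 10, Right → 6; minimax = 6.
-2 ≠ 6, so there is no saddle point; optimal play is mixed.
Let Row play A with probability p. Expected payoff against Left: 10p + (-3)(1−p) = 13p − 3; against Right: (-2)p + 6(1−p) = −8p + 6.
Setting these equal: 13p − 3 = −8p + 6 ⇒ 21p = 9 ⇒ p = 3/7, and the value is (13)·(3/7) − 3 = 18/7.
For Column: with q = P(Left), equating A's and B's payoffs gives 12q − 2 = −9q + 6 ⇒ q = 8/21.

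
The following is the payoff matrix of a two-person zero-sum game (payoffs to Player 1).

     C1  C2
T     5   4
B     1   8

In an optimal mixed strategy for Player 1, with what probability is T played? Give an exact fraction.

Row minima: T → 4, B → 1; maximin = 4.
Column maxima: C1 → 5, C2 → 8; minimax = 5.
4 ≠ 5, so there is no saddle point; optimal play is mixed.
Let Player 1 play T with probability p. Expected payoff against C1: 5p + 1(1−p) = 4p + 1; against C2: 4p + 8(1−p) = −4p + 8.
Setting these equal: 4p + 1 = −4p + 8 ⇒ 8p = 7 ⇒ p = 7/8, and the value is (4)·(7/8) + 1 = 9/2.
For Player 2: with q = P(C1), equating T's and B's payoffs gives q + 4 = −7q + 8 ⇒ q = 1/2.

7/8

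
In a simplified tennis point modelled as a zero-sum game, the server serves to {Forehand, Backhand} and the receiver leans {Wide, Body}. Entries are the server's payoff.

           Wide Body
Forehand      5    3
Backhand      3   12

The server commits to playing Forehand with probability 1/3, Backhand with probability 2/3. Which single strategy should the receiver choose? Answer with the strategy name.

Wide

If the receiver plays Wide, the server's expected payoff is (1/3)·5 + (2/3)·3 = 11/3.
If the receiver plays Body, the server's expected payoff is (1/3)·3 + (2/3)·12 = 9.
The receiver minimizes the server's payoff; the smallest is 11/3, so the best response is Wide.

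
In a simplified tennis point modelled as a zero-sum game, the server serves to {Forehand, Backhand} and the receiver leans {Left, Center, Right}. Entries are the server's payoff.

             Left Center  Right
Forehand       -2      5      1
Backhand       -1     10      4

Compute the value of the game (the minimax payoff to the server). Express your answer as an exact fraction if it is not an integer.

-1

Row minima: Forehand → -2, Backhand → -1; maximin = -1.
Column maxima: Left → -1, Center → 10, Right → 4; minimax = -1.
Since maximin = minimax = -1, there is a saddle point and the value is -1.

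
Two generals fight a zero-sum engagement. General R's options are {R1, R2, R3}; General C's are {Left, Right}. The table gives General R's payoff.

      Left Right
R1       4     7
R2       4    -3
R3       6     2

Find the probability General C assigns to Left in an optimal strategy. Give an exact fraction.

5/7

Row minima: R1 → 4, R2 → -3, R3 → 2; maximin = 4.
Column maxima: Left → 6, Right → 7; minimax = 6.
4 ≠ 6, so there is no saddle point; optimal play is mixed.
R2 is strictly dominated by R3, so General R never plays it.
On the remaining 2×2 (R1, R3 vs Left, Right):
Let General R play R1 with probability p. Expected payoff against Left: 4p + 6(1−p) = −2p + 6; against Right: 7p + 2(1−p) = 5p + 2.
Setting these equal: −2p + 6 = 5p + 2 ⇒ −7p = -4 ⇒ p = 4/7, and the value is (-2)·(4/7) + 6 = 34/7.
For General C: with q = P(Left), equating R1's and R3's payoffs gives −3q + 7 = 4q + 2 ⇒ q = 5/7.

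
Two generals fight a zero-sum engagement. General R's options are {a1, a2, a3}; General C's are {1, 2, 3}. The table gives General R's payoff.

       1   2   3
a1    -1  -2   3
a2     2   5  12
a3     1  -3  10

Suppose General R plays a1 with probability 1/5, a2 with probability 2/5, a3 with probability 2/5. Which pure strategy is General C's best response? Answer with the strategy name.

If General C plays 1, General R's expected payoff is (1/5)·(-1) + (2/5)·2 + (2/5)·1 = 1.
If General C plays 2, General R's expected payoff is (1/5)·(-2) + (2/5)·5 + (2/5)·(-3) = 2/5.
If General C plays 3, General R's expected payoff is (1/5)·3 + (2/5)·12 + (2/5)·10 = 47/5.
General C minimizes General R's payoff; the smallest is 2/5, so the best response is 2.

2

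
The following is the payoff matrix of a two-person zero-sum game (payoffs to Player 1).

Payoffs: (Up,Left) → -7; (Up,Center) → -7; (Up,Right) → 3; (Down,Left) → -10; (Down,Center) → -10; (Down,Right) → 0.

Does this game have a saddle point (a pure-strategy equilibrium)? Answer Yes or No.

Yes

Row minima: Up → -7, Down → -10; maximin = -7.
Column maxima: Left → -7, Center → -7, Right → 3; minimax = -7.
maximin = minimax = -7, so a saddle point exists.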